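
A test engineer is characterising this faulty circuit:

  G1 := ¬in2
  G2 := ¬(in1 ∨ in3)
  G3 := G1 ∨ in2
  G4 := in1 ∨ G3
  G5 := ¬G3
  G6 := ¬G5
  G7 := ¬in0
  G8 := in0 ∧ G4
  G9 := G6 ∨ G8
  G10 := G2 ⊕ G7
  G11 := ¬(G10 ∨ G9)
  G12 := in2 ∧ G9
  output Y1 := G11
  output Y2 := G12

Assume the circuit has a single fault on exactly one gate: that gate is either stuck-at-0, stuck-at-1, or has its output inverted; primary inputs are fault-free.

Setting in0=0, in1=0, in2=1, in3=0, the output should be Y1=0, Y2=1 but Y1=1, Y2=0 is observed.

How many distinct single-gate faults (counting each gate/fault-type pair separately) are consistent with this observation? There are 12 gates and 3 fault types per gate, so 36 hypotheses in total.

Fault-free: G1=0, G2=1, G3=1, G4=1, G5=0, G6=1, G7=1, G8=0, G9=1, G10=0, G11=0, G12=1 → Y1=0, Y2=1. Observed Y1=1, Y2=0.
  G1: none of the 3 fault types match ✗
  G2: none of the 3 fault types match ✗
  G3: stuck-at-0, inverted output ✓; others ✗
  G4: none of the 3 fault types match ✗
  G5: stuck-at-1, inverted output ✓; others ✗
  G6: stuck-at-0, inverted output ✓; others ✗
  G7: none of the 3 fault types match ✗
  G8: none of the 3 fault types match ✗
  G9: stuck-at-0, inverted output ✓; others ✗
  G10: none of the 3 fault types match ✗
  G11: none of the 3 fault types match ✗
  G12: none of the 3 fault types match ✗
Consistent faults: {G3 stuck-at-0, G3 inverted output, G5 stuck-at-1, G5 inverted output, G6 stuck-at-0, G6 inverted output, G9 stuck-at-0, G9 inverted output} — 8 in all.

8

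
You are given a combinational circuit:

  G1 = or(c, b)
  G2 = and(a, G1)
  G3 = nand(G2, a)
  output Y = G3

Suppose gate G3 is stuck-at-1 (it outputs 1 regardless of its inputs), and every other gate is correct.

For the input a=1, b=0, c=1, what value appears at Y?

Propagate with G3 forced: G1=1, G2=1, G3=1 [stuck-at-1].
So Y = 1. (Without the fault it would be 0.)

1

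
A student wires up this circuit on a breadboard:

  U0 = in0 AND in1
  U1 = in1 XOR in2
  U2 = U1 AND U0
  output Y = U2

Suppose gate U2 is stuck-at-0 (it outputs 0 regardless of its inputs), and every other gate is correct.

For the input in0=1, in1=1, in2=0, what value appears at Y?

Propagate with U2 forced: U0=1, U1=1, U2=0 [stuck-at-0].
So Y = 0. (Without the fault it would be 1.)

0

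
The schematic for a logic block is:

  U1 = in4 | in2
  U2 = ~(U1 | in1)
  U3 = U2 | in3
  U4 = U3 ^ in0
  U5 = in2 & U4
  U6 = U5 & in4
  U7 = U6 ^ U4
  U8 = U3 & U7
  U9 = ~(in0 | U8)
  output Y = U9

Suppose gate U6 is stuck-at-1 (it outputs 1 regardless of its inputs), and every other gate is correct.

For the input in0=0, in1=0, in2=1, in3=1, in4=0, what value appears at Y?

1

Propagate with U6 forced: U1=1, U2=0, U3=1, U4=1, U5=1, U6=1 [stuck-at-1], U7=0, U8=0, U9=1.
So Y = 1. (Without the fault it would be 0.)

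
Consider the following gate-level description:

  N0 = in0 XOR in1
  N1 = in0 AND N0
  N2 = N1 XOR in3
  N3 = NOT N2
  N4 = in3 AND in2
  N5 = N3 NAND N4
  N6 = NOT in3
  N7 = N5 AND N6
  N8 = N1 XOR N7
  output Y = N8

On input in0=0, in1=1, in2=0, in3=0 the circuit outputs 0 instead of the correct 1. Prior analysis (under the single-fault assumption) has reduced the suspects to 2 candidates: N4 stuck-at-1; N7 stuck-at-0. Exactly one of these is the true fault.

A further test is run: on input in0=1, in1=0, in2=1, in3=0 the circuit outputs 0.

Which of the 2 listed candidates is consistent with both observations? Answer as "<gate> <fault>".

N4 stuck-at-1

Evaluate each candidate on input in0=1, in1=0, in2=1, in3=0:
  N4 stuck-at-1: N0=1, N1=1, N2=1, N3=0, N4=1 [stuck-at-1], N5=1, N6=1, N7=1, N8=0 → 0 — matches
  N7 stuck-at-0: N0=1, N1=1, N2=1, N3=0, N4=0, N5=1, N6=1, N7=0 [stuck-at-0], N8=1 → 1 — eliminated
Only N4 stuck-at-1 reproduces the observed 0.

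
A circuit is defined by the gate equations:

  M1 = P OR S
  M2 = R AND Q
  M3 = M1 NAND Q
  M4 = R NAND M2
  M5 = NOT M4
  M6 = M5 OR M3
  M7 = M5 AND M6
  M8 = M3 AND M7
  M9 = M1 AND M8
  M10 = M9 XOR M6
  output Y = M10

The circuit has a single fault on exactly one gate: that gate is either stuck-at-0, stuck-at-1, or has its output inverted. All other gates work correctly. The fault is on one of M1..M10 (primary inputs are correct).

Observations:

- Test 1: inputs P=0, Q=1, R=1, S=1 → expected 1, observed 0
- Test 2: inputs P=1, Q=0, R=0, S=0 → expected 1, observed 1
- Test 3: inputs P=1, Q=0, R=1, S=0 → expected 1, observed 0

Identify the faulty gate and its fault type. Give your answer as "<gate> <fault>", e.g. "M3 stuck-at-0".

M2 inverted output

Fault-free values for test 1 (P=0, Q=1, R=1, S=1): M1=1, M2=1, M3=0, M4=0, M5=1, M6=1, M7=1, M8=0, M9=0, M10=1, giving Y=1. Observed 0.
Test 1: faults giving observed 0 are {M2 stuck-at-0, M2 inverted output, M3 stuck-at-1, M3 inverted output, M4 stuck-at-1, M4 inverted output, M5 stuck-at-0, M5 inverted output, M6 stuck-at-0, M6 inverted output, M8 stuck-at-1, M8 inverted output, M9 stuck-at-1, M9 inverted output, M10 stuck-at-0, M10 inverted output}.
Test 2 (P=1, Q=0, R=0, S=0): fault-free M1=1, M2=0, M3=1, M4=1, M5=0, M6=1, M7=0, M8=0, M9=0, M10=1 → 1; observed 1. Eliminates M3 inverted output, M4 inverted output, M5 inverted output, M6 stuck-at-0, M6 inverted output, M8 stuck-at-1, M8 inverted output, M9 stuck-at-1, M9 inverted output, M10 stuck-at-0, M10 inverted output.
Test 3 (P=1, Q=0, R=1, S=0): fault-free M1=1, M2=0, M3=1, M4=1, M5=0, M6=1, M7=0, M8=0, M9=0, M10=1 → 1; observed 0. Eliminates M2 stuck-at-0, M3 stuck-at-1, M4 stuck-at-1, M5 stuck-at-0.
Only M2 inverted output is consistent with every test.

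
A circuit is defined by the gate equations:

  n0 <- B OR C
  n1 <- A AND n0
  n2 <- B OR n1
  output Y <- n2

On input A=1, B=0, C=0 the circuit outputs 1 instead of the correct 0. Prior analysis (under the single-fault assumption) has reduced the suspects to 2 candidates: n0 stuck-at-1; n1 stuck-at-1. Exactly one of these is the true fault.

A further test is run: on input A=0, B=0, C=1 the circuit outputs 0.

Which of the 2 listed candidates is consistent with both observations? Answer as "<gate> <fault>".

Evaluate each candidate on input A=0, B=0, C=1:
  n0 stuck-at-1: n0=1 [stuck-at-1], n1=0, n2=0 → 0 — matches
  n1 stuck-at-1: n0=1, n1=1 [stuck-at-1], n2=1 → 1 — eliminated
Only n0 stuck-at-1 reproduces the observed 0.

n0 stuck-at-1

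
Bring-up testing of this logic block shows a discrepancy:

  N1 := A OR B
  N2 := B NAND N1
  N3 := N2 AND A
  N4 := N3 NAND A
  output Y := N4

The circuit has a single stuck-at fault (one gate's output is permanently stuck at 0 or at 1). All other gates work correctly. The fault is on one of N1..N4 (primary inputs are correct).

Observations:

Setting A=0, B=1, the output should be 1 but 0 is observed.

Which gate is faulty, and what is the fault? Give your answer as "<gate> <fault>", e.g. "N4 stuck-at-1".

Fault-free values for test 1 (A=0, B=1): N1=1, N2=0, N3=0, N4=1, giving Y=1. Observed 0.
Test 1: faults giving observed 0 are {N4 stuck-at-0}.
Only N4 stuck-at-0 is consistent with every test.

N4 stuck-at-0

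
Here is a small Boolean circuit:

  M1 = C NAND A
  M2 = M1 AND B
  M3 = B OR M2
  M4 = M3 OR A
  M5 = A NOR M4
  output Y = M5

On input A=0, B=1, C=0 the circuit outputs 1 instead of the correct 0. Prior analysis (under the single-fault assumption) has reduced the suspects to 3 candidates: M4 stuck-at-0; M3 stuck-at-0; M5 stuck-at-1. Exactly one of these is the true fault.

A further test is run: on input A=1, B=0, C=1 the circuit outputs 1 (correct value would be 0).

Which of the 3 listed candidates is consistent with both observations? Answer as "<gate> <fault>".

Evaluate each candidate on input A=1, B=0, C=1:
  M4 stuck-at-0: M1=0, M2=0, M3=0, M4=0 [stuck-at-0], M5=0 → 0 — eliminated
  M3 stuck-at-0: M1=0, M2=0, M3=0 [stuck-at-0], M4=1, M5=0 → 0 — eliminated
  M5 stuck-at-1: M1=0, M2=0, M3=0, M4=1, M5=1 [stuck-at-1] → 1 — matches
Only M5 stuck-at-1 reproduces the observed 1.

M5 stuck-at-1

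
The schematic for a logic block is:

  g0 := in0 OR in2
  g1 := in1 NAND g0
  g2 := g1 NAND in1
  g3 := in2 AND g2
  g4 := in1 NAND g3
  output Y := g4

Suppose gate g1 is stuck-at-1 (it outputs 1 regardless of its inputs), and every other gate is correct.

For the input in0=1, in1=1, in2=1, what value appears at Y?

1

Propagate with g1 forced: g0=1, g1=1 [stuck-at-1], g2=0, g3=0, g4=1.
So Y = 1. (Without the fault it would be 0.)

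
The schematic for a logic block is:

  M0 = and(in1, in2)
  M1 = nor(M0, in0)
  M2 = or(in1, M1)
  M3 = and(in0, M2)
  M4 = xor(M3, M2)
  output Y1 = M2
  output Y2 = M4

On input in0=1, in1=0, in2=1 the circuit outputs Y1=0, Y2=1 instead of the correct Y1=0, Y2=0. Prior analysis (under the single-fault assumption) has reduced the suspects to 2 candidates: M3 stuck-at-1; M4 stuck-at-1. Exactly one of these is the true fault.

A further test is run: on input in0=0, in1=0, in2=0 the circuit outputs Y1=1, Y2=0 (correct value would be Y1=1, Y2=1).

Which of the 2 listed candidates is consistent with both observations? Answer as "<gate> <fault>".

M3 stuck-at-1

Evaluate each candidate on input in0=0, in1=0, in2=0:
  M3 stuck-at-1: M0=0, M1=1, M2=1, M3=1 [stuck-at-1], M4=0 → Y1=1, Y2=0 — matches
  M4 stuck-at-1: M0=0, M1=1, M2=1, M3=0, M4=1 [stuck-at-1] → Y1=1, Y2=1 — eliminated
Only M3 stuck-at-1 reproduces the observed Y1=1, Y2=0.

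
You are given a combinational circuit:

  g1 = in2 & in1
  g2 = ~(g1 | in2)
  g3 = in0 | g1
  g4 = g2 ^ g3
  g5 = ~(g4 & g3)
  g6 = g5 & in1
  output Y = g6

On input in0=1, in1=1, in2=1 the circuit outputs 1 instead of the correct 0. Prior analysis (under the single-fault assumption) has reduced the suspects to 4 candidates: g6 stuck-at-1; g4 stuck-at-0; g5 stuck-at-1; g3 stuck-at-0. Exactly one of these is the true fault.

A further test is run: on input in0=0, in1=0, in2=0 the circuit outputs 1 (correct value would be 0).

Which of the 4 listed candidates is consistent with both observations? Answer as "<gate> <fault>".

g6 stuck-at-1

Evaluate each candidate on input in0=0, in1=0, in2=0:
  g6 stuck-at-1: g1=0, g2=1, g3=0, g4=1, g5=1, g6=1 [stuck-at-1] → 1 — matches
  g4 stuck-at-0: g1=0, g2=1, g3=0, g4=0 [stuck-at-0], g5=1, g6=0 → 0 — eliminated
  g5 stuck-at-1: g1=0, g2=1, g3=0, g4=1, g5=1 [stuck-at-1], g6=0 → 0 — eliminated
  g3 stuck-at-0: g1=0, g2=1, g3=0 [stuck-at-0], g4=1, g5=1, g6=0 → 0 — eliminated
Only g6 stuck-at-1 reproduces the observed 1.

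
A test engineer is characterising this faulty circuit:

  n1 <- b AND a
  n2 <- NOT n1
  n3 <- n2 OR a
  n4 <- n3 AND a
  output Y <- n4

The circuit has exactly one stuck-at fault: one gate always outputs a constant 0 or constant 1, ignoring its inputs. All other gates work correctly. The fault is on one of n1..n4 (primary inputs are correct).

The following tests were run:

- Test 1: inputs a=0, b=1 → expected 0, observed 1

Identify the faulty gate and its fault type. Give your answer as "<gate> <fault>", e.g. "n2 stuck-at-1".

Fault-free values for test 1 (a=0, b=1): n1=0, n2=1, n3=1, n4=0, giving Y=0. Observed 1.
Test 1: faults giving observed 1 are {n4 stuck-at-1}.
Only n4 stuck-at-1 is consistent with every test.

n4 stuck-at-1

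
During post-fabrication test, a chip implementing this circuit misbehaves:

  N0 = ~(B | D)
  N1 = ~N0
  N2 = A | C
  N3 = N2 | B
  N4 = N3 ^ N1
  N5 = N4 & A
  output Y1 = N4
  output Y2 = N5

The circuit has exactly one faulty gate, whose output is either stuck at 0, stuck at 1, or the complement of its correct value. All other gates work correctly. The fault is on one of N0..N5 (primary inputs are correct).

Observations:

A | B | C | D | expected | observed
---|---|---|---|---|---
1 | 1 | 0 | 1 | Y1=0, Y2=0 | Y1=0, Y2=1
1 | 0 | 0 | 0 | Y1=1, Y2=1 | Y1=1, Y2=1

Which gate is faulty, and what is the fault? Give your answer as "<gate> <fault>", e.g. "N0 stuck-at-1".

N5 stuck-at-1

Fault-free values for test 1 (A=1, B=1, C=0, D=1): N0=0, N1=1, N2=1, N3=1, N4=0, N5=0, giving Y1=0, Y2=0. Observed Y1=0, Y2=1.
Test 1: faults giving observed Y1=0, Y2=1 are {N5 stuck-at-1, N5 inverted output}.
Test 2 (A=1, B=0, C=0, D=0): fault-free N0=1, N1=0, N2=1, N3=1, N4=1, N5=1 → Y1=1, Y2=1; observed Y1=1, Y2=1. Eliminates N5 inverted output.
Only N5 stuck-at-1 is consistent with every test.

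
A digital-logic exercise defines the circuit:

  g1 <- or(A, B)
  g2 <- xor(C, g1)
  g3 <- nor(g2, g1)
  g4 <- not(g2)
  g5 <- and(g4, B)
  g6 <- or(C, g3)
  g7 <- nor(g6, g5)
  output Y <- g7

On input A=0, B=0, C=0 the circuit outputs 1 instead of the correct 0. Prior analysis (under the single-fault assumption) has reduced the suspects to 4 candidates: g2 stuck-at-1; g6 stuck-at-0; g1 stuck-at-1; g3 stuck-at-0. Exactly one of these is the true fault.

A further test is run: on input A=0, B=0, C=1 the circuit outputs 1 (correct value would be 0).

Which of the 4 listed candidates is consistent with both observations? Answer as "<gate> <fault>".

Evaluate each candidate on input A=0, B=0, C=1:
  g2 stuck-at-1: g1=0, g2=1 [stuck-at-1], g3=0, g4=0, g5=0, g6=1, g7=0 → 0 — eliminated
  g6 stuck-at-0: g1=0, g2=1, g3=0, g4=0, g5=0, g6=0 [stuck-at-0], g7=1 → 1 — matches
  g1 stuck-at-1: g1=1 [stuck-at-1], g2=0, g3=0, g4=1, g5=0, g6=1, g7=0 → 0 — eliminated
  g3 stuck-at-0: g1=0, g2=1, g3=0 [stuck-at-0], g4=0, g5=0, g6=1, g7=0 → 0 — eliminated
Only g6 stuck-at-0 reproduces the observed 1.

g6 stuck-at-0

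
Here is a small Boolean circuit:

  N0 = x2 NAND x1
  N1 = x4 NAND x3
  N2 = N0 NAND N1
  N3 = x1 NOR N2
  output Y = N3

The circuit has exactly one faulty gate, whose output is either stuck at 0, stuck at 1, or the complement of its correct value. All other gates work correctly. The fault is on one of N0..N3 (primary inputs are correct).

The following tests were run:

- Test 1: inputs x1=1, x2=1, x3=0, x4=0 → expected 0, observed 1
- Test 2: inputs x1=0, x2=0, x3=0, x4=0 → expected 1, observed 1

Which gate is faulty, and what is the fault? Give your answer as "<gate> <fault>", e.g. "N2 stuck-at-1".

Fault-free values for test 1 (x1=1, x2=1, x3=0, x4=0): N0=0, N1=1, N2=1, N3=0, giving Y=0. Observed 1.
Test 1: faults giving observed 1 are {N3 stuck-at-1, N3 inverted output}.
Test 2 (x1=0, x2=0, x3=0, x4=0): fault-free N0=1, N1=1, N2=0, N3=1 → 1; observed 1. Eliminates N3 inverted output.
Only N3 stuck-at-1 is consistent with every test.

N3 stuck-at-1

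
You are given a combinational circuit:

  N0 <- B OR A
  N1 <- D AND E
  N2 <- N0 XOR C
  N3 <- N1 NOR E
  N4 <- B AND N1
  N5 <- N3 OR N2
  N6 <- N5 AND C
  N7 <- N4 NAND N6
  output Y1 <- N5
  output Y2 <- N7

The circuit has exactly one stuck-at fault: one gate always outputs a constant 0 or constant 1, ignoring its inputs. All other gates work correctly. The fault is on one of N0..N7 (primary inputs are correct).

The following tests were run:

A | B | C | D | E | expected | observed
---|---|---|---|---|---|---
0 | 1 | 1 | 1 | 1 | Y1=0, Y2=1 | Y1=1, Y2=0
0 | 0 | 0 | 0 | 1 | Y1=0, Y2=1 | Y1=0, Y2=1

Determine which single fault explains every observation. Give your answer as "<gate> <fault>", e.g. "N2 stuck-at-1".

Fault-free values for test 1 (A=0, B=1, C=1, D=1, E=1): N0=1, N1=1, N2=0, N3=0, N4=1, N5=0, N6=0, N7=1, giving Y1=0, Y2=1. Observed Y1=1, Y2=0.
Test 1: faults giving observed Y1=1, Y2=0 are {N0 stuck-at-0, N2 stuck-at-1, N3 stuck-at-1, N5 stuck-at-1}.
Test 2 (A=0, B=0, C=0, D=0, E=1): fault-free N0=0, N1=0, N2=0, N3=0, N4=0, N5=0, N6=0, N7=1 → Y1=0, Y2=1; observed Y1=0, Y2=1. Eliminates N2 stuck-at-1, N3 stuck-at-1, N5 stuck-at-1.
Only N0 stuck-at-0 is consistent with every test.

N0 stuck-at-0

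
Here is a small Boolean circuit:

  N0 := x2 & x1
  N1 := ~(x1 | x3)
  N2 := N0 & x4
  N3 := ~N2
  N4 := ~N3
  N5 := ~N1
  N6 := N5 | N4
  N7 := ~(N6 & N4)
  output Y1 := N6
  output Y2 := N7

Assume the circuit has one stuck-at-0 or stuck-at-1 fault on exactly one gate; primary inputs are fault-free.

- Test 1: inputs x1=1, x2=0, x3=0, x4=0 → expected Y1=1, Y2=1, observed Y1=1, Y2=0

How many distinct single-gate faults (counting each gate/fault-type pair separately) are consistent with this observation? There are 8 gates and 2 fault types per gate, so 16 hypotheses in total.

4

Fault-free: N0=0, N1=0, N2=0, N3=1, N4=0, N5=1, N6=1, N7=1 → Y1=1, Y2=1. Observed Y1=1, Y2=0.
  N0: none of the 2 fault types match ✗
  N1: none of the 2 fault types match ✗
  N2: stuck-at-1 ✓; others ✗
  N3: stuck-at-0 ✓; others ✗
  N4: stuck-at-1 ✓; others ✗
  N5: none of the 2 fault types match ✗
  N6: none of the 2 fault types match ✗
  N7: stuck-at-0 ✓; others ✗
Consistent faults: {N2 stuck-at-1, N3 stuck-at-0, N4 stuck-at-1, N7 stuck-at-0} — 4 in all.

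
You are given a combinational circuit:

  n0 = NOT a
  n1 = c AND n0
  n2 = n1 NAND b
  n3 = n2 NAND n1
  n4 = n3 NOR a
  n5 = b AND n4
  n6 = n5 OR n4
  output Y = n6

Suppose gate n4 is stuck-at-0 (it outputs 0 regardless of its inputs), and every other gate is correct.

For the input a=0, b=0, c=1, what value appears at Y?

Propagate with n4 forced: n0=1, n1=1, n2=1, n3=0, n4=0 [stuck-at-0], n5=0, n6=0.
So Y = 0. (Without the fault it would be 1.)

0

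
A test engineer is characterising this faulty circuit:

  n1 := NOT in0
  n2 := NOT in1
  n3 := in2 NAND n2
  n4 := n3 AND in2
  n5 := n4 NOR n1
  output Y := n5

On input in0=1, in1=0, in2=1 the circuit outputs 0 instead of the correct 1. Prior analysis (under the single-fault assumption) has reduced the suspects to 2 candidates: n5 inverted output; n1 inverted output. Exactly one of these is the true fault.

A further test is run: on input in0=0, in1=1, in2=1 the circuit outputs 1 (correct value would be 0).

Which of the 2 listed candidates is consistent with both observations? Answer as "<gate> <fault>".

Evaluate each candidate on input in0=0, in1=1, in2=1:
  n5 inverted output: n1=1, n2=0, n3=1, n4=1, n5=1 [inverted output] → 1 — matches
  n1 inverted output: n1=0 [inverted output], n2=0, n3=1, n4=1, n5=0 → 0 — eliminated
Only n5 inverted output reproduces the observed 1.

n5 inverted output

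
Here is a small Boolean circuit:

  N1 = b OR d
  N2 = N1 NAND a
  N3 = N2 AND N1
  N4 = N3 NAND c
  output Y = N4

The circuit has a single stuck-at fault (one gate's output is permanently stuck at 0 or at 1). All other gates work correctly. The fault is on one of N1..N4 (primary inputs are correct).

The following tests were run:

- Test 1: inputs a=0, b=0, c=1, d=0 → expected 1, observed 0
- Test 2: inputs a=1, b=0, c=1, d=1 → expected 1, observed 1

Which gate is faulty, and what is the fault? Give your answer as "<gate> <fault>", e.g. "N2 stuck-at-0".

Fault-free values for test 1 (a=0, b=0, c=1, d=0): N1=0, N2=1, N3=0, N4=1, giving Y=1. Observed 0.
Test 1: faults giving observed 0 are {N1 stuck-at-1, N3 stuck-at-1, N4 stuck-at-0}.
Test 2 (a=1, b=0, c=1, d=1): fault-free N1=1, N2=0, N3=0, N4=1 → 1; observed 1. Eliminates N3 stuck-at-1, N4 stuck-at-0.
Only N1 stuck-at-1 is consistent with every test.

N1 stuck-at-1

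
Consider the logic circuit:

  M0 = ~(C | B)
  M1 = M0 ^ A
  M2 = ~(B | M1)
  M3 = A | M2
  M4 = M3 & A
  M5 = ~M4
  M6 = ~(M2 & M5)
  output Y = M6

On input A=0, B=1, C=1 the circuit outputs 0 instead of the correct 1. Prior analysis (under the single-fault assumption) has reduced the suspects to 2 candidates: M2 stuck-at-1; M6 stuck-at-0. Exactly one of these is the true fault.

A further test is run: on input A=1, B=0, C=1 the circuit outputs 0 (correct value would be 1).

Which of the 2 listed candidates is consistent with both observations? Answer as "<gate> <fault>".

Evaluate each candidate on input A=1, B=0, C=1:
  M2 stuck-at-1: M0=0, M1=1, M2=1 [stuck-at-1], M3=1, M4=1, M5=0, M6=1 → 1 — eliminated
  M6 stuck-at-0: M0=0, M1=1, M2=0, M3=1, M4=1, M5=0, M6=0 [stuck-at-0] → 0 — matches
Only M6 stuck-at-0 reproduces the observed 0.

M6 stuck-at-0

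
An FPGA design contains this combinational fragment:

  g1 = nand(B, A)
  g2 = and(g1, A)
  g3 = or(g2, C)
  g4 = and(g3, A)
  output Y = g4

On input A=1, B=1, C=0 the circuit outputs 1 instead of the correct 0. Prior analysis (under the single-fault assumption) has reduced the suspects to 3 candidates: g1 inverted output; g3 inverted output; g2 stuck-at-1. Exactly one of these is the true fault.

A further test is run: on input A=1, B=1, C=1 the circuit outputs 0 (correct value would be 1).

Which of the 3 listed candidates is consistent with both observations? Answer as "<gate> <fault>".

g3 inverted output

Evaluate each candidate on input A=1, B=1, C=1:
  g1 inverted output: g1=1 [inverted output], g2=1, g3=1, g4=1 → 1 — eliminated
  g3 inverted output: g1=0, g2=0, g3=0 [inverted output], g4=0 → 0 — matches
  g2 stuck-at-1: g1=0, g2=1 [stuck-at-1], g3=1, g4=1 → 1 — eliminated
Only g3 inverted output reproduces the observed 0.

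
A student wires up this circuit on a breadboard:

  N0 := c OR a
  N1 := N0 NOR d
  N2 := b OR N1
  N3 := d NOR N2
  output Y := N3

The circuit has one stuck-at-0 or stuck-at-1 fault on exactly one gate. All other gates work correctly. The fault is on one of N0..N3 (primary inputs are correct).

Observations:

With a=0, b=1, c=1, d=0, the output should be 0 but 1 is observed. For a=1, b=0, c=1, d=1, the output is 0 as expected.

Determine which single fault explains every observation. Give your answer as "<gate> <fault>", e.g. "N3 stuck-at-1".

Fault-free values for test 1 (a=0, b=1, c=1, d=0): N0=1, N1=0, N2=1, N3=0, giving Y=0. Observed 1.
Test 1: faults giving observed 1 are {N2 stuck-at-0, N3 stuck-at-1}.
Test 2 (a=1, b=0, c=1, d=1): fault-free N0=1, N1=0, N2=0, N3=0 → 0; observed 0. Eliminates N3 stuck-at-1.
Only N2 stuck-at-0 is consistent with every test.

N2 stuck-at-0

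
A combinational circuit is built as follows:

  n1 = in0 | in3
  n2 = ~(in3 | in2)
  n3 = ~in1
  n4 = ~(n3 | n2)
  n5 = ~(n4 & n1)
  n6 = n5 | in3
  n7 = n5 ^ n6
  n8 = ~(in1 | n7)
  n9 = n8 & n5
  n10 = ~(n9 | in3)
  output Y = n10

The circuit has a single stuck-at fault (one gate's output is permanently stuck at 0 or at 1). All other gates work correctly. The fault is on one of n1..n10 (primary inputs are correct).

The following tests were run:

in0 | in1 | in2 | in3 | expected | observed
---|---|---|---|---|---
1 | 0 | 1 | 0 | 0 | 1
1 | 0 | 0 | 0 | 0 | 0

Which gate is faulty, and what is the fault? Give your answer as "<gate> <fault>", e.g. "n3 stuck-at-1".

Fault-free values for test 1 (in0=1, in1=0, in2=1, in3=0): n1=1, n2=0, n3=1, n4=0, n5=1, n6=1, n7=0, n8=1, n9=1, n10=0, giving Y=0. Observed 1.
Test 1: faults giving observed 1 are {n3 stuck-at-0, n4 stuck-at-1, n5 stuck-at-0, n6 stuck-at-0, n7 stuck-at-1, n8 stuck-at-0, n9 stuck-at-0, n10 stuck-at-1}.
Test 2 (in0=1, in1=0, in2=0, in3=0): fault-free n1=1, n2=1, n3=1, n4=0, n5=1, n6=1, n7=0, n8=1, n9=1, n10=0 → 0; observed 0. Eliminates n4 stuck-at-1, n5 stuck-at-0, n6 stuck-at-0, n7 stuck-at-1, n8 stuck-at-0, n9 stuck-at-0, n10 stuck-at-1.
Only n3 stuck-at-0 is consistent with every test.

n3 stuck-at-0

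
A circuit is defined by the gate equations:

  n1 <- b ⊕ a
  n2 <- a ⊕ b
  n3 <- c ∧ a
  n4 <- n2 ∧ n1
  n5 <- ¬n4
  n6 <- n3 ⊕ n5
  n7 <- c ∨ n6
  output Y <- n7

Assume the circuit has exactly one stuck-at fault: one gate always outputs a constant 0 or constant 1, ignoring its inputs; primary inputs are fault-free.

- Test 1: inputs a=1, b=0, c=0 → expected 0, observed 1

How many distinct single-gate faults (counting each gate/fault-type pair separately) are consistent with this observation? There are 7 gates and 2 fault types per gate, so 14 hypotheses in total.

7

Fault-free: n1=1, n2=1, n3=0, n4=1, n5=0, n6=0, n7=0 → 0. Observed 1.
  n1 stuck-at-0: output 1 ✓
  n1 stuck-at-1: output 0 ✗
  n2 stuck-at-0: output 1 ✓
  n2 stuck-at-1: output 0 ✗
  n3 stuck-at-0: output 0 ✗
  n3 stuck-at-1: output 1 ✓
  n4 stuck-at-0: output 1 ✓
  n4 stuck-at-1: output 0 ✗
  n5 stuck-at-0: output 0 ✗
  n5 stuck-at-1: output 1 ✓
  n6 stuck-at-0: output 0 ✗
  n6 stuck-at-1: output 1 ✓
  n7 stuck-at-0: output 0 ✗
  n7 stuck-at-1: output 1 ✓
Consistent faults: {n1 stuck-at-0, n2 stuck-at-0, n3 stuck-at-1, n4 stuck-at-0, n5 stuck-at-1, n6 stuck-at-1, n7 stuck-at-1} — 7 in all.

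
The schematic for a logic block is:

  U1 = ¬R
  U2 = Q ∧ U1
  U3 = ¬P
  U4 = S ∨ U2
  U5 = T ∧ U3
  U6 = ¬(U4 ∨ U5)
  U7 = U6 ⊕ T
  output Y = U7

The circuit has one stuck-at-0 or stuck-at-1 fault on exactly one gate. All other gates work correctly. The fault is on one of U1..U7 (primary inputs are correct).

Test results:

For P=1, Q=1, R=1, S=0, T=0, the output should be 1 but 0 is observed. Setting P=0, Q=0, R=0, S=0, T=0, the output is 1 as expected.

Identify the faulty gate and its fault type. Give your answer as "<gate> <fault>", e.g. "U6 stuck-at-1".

Fault-free values for test 1 (P=1, Q=1, R=1, S=0, T=0): U1=0, U2=0, U3=0, U4=0, U5=0, U6=1, U7=1, giving Y=1. Observed 0.
Test 1: faults giving observed 0 are {U1 stuck-at-1, U2 stuck-at-1, U4 stuck-at-1, U5 stuck-at-1, U6 stuck-at-0, U7 stuck-at-0}.
Test 2 (P=0, Q=0, R=0, S=0, T=0): fault-free U1=1, U2=0, U3=1, U4=0, U5=0, U6=1, U7=1 → 1; observed 1. Eliminates U2 stuck-at-1, U4 stuck-at-1, U5 stuck-at-1, U6 stuck-at-0, U7 stuck-at-0.
Only U1 stuck-at-1 is consistent with every test.

U1 stuck-at-1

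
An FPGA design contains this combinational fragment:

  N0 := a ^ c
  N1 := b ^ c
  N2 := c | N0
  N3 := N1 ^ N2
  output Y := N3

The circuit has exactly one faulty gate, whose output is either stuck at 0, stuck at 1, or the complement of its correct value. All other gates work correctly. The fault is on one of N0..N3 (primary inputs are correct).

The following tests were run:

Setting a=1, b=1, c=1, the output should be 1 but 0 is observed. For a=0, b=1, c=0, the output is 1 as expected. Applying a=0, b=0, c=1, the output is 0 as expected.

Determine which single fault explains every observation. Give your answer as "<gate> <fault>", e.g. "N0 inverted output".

Fault-free values for test 1 (a=1, b=1, c=1): N0=0, N1=0, N2=1, N3=1, giving Y=1. Observed 0.
Test 1: faults giving observed 0 are {N1 stuck-at-1, N1 inverted output, N2 stuck-at-0, N2 inverted output, N3 stuck-at-0, N3 inverted output}.
Test 2 (a=0, b=1, c=0): fault-free N0=0, N1=1, N2=0, N3=1 → 1; observed 1. Eliminates N1 inverted output, N2 inverted output, N3 stuck-at-0, N3 inverted output.
Test 3 (a=0, b=0, c=1): fault-free N0=1, N1=1, N2=1, N3=0 → 0; observed 0. Eliminates N2 stuck-at-0.
Only N1 stuck-at-1 is consistent with every test.

N1 stuck-at-1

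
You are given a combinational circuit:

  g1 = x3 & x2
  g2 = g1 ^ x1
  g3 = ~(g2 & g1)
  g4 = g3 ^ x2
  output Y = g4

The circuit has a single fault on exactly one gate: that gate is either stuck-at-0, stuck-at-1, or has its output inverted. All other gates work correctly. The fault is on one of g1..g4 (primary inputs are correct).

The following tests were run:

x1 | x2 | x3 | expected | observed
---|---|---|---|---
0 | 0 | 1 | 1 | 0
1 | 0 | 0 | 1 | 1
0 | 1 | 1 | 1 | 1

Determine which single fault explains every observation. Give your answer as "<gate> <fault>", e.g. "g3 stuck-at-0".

Fault-free values for test 1 (x1=0, x2=0, x3=1): g1=0, g2=0, g3=1, g4=1, giving Y=1. Observed 0.
Test 1: faults giving observed 0 are {g1 stuck-at-1, g1 inverted output, g3 stuck-at-0, g3 inverted output, g4 stuck-at-0, g4 inverted output}.
Test 2 (x1=1, x2=0, x3=0): fault-free g1=0, g2=1, g3=1, g4=1 → 1; observed 1. Eliminates g3 stuck-at-0, g3 inverted output, g4 stuck-at-0, g4 inverted output.
Test 3 (x1=0, x2=1, x3=1): fault-free g1=1, g2=1, g3=0, g4=1 → 1; observed 1. Eliminates g1 inverted output.
Only g1 stuck-at-1 is consistent with every test.

g1 stuck-at-1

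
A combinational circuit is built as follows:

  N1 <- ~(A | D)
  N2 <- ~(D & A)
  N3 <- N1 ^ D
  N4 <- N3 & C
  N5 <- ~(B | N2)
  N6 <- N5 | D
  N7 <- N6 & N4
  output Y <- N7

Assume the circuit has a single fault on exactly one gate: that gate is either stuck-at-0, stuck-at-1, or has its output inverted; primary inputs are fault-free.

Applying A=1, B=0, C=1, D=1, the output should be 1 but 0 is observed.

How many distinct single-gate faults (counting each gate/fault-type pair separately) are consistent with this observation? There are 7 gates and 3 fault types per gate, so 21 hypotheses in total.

Fault-free: N1=0, N2=0, N3=1, N4=1, N5=1, N6=1, N7=1 → 1. Observed 0.
  N1: stuck-at-1, inverted output ✓; others ✗
  N2: none of the 3 fault types match ✗
  N3: stuck-at-0, inverted output ✓; others ✗
  N4: stuck-at-0, inverted output ✓; others ✗
  N5: none of the 3 fault types match ✗
  N6: stuck-at-0, inverted output ✓; others ✗
  N7: stuck-at-0, inverted output ✓; others ✗
Consistent faults: {N1 stuck-at-1, N1 inverted output, N3 stuck-at-0, N3 inverted output, N4 stuck-at-0, N4 inverted output, N6 stuck-at-0, N6 inverted output, N7 stuck-at-0, N7 inverted output} — 10 in all.

10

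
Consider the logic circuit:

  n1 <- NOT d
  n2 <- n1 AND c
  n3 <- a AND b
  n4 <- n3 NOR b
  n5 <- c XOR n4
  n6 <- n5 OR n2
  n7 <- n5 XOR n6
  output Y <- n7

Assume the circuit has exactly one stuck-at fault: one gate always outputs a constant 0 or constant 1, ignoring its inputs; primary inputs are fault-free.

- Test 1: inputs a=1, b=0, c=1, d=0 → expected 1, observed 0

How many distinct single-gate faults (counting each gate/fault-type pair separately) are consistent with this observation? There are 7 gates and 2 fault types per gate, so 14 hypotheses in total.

7

Fault-free: n1=1, n2=1, n3=0, n4=1, n5=0, n6=1, n7=1 → 1. Observed 0.
  n1 stuck-at-0: output 0 ✓
  n1 stuck-at-1: output 1 ✗
  n2 stuck-at-0: output 0 ✓
  n2 stuck-at-1: output 1 ✗
  n3 stuck-at-0: output 1 ✗
  n3 stuck-at-1: output 0 ✓
  n4 stuck-at-0: output 0 ✓
  n4 stuck-at-1: output 1 ✗
  n5 stuck-at-0: output 1 ✗
  n5 stuck-at-1: output 0 ✓
  n6 stuck-at-0: output 0 ✓
  n6 stuck-at-1: output 1 ✗
  n7 stuck-at-0: output 0 ✓
  n7 stuck-at-1: output 1 ✗
Consistent faults: {n1 stuck-at-0, n2 stuck-at-0, n3 stuck-at-1, n4 stuck-at-0, n5 stuck-at-1, n6 stuck-at-0, n7 stuck-at-0} — 7 in all.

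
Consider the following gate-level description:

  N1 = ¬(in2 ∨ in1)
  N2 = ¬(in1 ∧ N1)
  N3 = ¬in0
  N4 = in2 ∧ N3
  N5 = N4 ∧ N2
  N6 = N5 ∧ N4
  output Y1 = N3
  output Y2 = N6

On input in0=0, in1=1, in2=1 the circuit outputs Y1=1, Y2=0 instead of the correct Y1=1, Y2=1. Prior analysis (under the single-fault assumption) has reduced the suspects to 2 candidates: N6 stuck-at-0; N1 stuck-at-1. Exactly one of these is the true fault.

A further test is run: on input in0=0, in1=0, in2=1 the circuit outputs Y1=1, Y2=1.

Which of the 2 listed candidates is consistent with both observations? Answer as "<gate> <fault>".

N1 stuck-at-1

Evaluate each candidate on input in0=0, in1=0, in2=1:
  N6 stuck-at-0: N1=0, N2=1, N3=1, N4=1, N5=1, N6=0 [stuck-at-0] → Y1=1, Y2=0 — eliminated
  N1 stuck-at-1: N1=1 [stuck-at-1], N2=1, N3=1, N4=1, N5=1, N6=1 → Y1=1, Y2=1 — matches
Only N1 stuck-at-1 reproduces the observed Y1=1, Y2=1.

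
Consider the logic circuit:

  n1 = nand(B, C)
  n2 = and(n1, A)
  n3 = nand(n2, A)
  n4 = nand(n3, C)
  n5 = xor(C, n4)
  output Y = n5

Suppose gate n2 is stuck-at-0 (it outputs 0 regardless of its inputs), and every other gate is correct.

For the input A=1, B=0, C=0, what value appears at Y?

1

Propagate with n2 forced: n1=1, n2=0 [stuck-at-0], n3=1, n4=1, n5=1.
So Y = 1. (Same as the fault-free value — the fault is masked on this input.)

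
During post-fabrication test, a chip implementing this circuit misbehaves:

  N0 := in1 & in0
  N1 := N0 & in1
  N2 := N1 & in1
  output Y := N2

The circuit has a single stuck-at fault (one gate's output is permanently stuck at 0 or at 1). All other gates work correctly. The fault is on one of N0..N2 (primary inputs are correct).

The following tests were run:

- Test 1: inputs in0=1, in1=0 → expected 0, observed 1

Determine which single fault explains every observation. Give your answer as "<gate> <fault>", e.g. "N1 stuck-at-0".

Fault-free values for test 1 (in0=1, in1=0): N0=0, N1=0, N2=0, giving Y=0. Observed 1.
Test 1: faults giving observed 1 are {N2 stuck-at-1}.
Only N2 stuck-at-1 is consistent with every test.

N2 stuck-at-1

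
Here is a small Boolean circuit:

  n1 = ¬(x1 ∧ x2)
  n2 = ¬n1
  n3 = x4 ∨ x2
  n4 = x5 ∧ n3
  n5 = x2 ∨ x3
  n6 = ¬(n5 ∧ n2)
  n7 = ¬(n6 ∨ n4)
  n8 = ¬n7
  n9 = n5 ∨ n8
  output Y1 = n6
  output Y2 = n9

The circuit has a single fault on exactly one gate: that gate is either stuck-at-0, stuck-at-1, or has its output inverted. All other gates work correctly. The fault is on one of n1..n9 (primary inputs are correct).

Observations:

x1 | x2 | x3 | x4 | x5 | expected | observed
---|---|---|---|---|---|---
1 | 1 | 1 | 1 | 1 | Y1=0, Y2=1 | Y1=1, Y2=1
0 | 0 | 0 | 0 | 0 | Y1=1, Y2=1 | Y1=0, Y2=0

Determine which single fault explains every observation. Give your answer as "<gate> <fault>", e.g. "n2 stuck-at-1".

n6 inverted output

Fault-free values for test 1 (x1=1, x2=1, x3=1, x4=1, x5=1): n1=0, n2=1, n3=1, n4=1, n5=1, n6=0, n7=0, n8=1, n9=1, giving Y1=0, Y2=1. Observed Y1=1, Y2=1.
Test 1: faults giving observed Y1=1, Y2=1 are {n1 stuck-at-1, n1 inverted output, n2 stuck-at-0, n2 inverted output, n5 stuck-at-0, n5 inverted output, n6 stuck-at-1, n6 inverted output}.
Test 2 (x1=0, x2=0, x3=0, x4=0, x5=0): fault-free n1=1, n2=0, n3=0, n4=0, n5=0, n6=1, n7=0, n8=1, n9=1 → Y1=1, Y2=1; observed Y1=0, Y2=0. Eliminates n1 stuck-at-1, n1 inverted output, n2 stuck-at-0, n2 inverted output, n5 stuck-at-0, n5 inverted output, n6 stuck-at-1.
Only n6 inverted output is consistent with every test.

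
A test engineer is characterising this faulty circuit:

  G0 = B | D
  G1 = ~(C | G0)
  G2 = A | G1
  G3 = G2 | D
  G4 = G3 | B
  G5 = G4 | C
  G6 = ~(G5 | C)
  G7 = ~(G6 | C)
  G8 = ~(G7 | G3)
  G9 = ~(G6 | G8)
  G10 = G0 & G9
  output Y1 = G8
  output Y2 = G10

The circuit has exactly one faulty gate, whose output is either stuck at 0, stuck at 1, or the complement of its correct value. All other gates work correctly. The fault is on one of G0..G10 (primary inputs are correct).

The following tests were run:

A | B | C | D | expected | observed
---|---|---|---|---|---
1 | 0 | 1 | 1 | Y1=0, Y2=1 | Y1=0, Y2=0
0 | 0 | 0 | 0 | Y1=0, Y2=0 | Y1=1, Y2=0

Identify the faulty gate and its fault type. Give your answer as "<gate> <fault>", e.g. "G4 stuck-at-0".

G0 inverted output

Fault-free values for test 1 (A=1, B=0, C=1, D=1): G0=1, G1=0, G2=1, G3=1, G4=1, G5=1, G6=0, G7=0, G8=0, G9=1, G10=1, giving Y1=0, Y2=1. Observed Y1=0, Y2=0.
Test 1: faults giving observed Y1=0, Y2=0 are {G0 stuck-at-0, G0 inverted output, G6 stuck-at-1, G6 inverted output, G9 stuck-at-0, G9 inverted output, G10 stuck-at-0, G10 inverted output}.
Test 2 (A=0, B=0, C=0, D=0): fault-free G0=0, G1=1, G2=1, G3=1, G4=1, G5=1, G6=0, G7=1, G8=0, G9=1, G10=0 → Y1=0, Y2=0; observed Y1=1, Y2=0. Eliminates G0 stuck-at-0, G6 stuck-at-1, G6 inverted output, G9 stuck-at-0, G9 inverted output, G10 stuck-at-0, G10 inverted output.
Only G0 inverted output is consistent with every test.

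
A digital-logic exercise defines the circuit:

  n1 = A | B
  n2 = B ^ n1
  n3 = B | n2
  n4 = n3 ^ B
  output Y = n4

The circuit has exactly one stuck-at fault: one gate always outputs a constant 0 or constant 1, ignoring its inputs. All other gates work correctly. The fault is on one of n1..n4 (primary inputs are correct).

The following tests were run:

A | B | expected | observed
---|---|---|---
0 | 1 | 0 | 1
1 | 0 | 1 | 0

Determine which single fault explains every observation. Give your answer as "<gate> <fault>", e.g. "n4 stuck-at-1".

n3 stuck-at-0

Fault-free values for test 1 (A=0, B=1): n1=1, n2=0, n3=1, n4=0, giving Y=0. Observed 1.
Test 1: faults giving observed 1 are {n3 stuck-at-0, n4 stuck-at-1}.
Test 2 (A=1, B=0): fault-free n1=1, n2=1, n3=1, n4=1 → 1; observed 0. Eliminates n4 stuck-at-1.
Only n3 stuck-at-0 is consistent with every test.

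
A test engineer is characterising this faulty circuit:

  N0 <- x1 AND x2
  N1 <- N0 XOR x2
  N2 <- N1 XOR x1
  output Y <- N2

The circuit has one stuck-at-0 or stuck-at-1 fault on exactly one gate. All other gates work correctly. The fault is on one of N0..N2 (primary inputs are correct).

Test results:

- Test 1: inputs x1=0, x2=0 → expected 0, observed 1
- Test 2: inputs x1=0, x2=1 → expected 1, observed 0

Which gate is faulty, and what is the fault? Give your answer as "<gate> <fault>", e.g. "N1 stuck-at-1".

Fault-free values for test 1 (x1=0, x2=0): N0=0, N1=0, N2=0, giving Y=0. Observed 1.
Test 1: faults giving observed 1 are {N0 stuck-at-1, N1 stuck-at-1, N2 stuck-at-1}.
Test 2 (x1=0, x2=1): fault-free N0=0, N1=1, N2=1 → 1; observed 0. Eliminates N1 stuck-at-1, N2 stuck-at-1.
Only N0 stuck-at-1 is consistent with every test.

N0 stuck-at-1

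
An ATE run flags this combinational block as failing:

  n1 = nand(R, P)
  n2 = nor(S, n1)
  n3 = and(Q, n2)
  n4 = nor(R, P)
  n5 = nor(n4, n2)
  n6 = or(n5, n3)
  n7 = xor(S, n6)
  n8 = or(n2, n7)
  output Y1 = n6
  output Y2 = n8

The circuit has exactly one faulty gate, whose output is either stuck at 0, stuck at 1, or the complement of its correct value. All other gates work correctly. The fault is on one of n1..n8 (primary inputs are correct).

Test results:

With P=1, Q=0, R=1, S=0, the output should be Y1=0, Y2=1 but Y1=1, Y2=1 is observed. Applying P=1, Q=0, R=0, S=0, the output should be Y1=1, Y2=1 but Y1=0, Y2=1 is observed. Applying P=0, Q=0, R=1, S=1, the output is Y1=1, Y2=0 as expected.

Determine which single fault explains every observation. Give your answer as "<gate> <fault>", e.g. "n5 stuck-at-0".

Fault-free values for test 1 (P=1, Q=0, R=1, S=0): n1=0, n2=1, n3=0, n4=0, n5=0, n6=0, n7=0, n8=1, giving Y1=0, Y2=1. Observed Y1=1, Y2=1.
Test 1: faults giving observed Y1=1, Y2=1 are {n1 stuck-at-1, n1 inverted output, n2 stuck-at-0, n2 inverted output, n3 stuck-at-1, n3 inverted output, n5 stuck-at-1, n5 inverted output, n6 stuck-at-1, n6 inverted output}.
Test 2 (P=1, Q=0, R=0, S=0): fault-free n1=1, n2=0, n3=0, n4=0, n5=1, n6=1, n7=1, n8=1 → Y1=1, Y2=1; observed Y1=0, Y2=1. Eliminates n1 stuck-at-1, n2 stuck-at-0, n3 stuck-at-1, n3 inverted output, n5 stuck-at-1, n5 inverted output, n6 stuck-at-1, n6 inverted output.
Test 3 (P=0, Q=0, R=1, S=1): fault-free n1=1, n2=0, n3=0, n4=0, n5=1, n6=1, n7=0, n8=0 → Y1=1, Y2=0; observed Y1=1, Y2=0. Eliminates n2 inverted output.
Only n1 inverted output is consistent with every test.

n1 inverted output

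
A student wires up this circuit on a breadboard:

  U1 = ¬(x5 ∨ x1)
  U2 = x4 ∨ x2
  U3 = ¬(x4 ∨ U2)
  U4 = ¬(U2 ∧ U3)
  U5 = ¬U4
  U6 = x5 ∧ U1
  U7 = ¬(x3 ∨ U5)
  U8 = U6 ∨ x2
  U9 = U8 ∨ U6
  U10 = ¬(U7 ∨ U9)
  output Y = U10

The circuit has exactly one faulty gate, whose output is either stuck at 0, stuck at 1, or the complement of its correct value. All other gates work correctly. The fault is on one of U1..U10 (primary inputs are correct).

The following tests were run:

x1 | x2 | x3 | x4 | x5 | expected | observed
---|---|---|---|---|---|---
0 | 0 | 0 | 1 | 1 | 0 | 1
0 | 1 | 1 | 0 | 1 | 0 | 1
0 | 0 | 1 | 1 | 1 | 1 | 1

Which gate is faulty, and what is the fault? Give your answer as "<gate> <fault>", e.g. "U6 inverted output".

U10 stuck-at-1

Fault-free values for test 1 (x1=0, x2=0, x3=0, x4=1, x5=1): U1=0, U2=1, U3=0, U4=1, U5=0, U6=0, U7=1, U8=0, U9=0, U10=0, giving Y=0. Observed 1.
Test 1: faults giving observed 1 are {U3 stuck-at-1, U3 inverted output, U4 stuck-at-0, U4 inverted output, U5 stuck-at-1, U5 inverted output, U7 stuck-at-0, U7 inverted output, U10 stuck-at-1, U10 inverted output}.
Test 2 (x1=0, x2=1, x3=1, x4=0, x5=1): fault-free U1=0, U2=1, U3=0, U4=1, U5=0, U6=0, U7=0, U8=1, U9=1, U10=0 → 0; observed 1. Eliminates U3 stuck-at-1, U3 inverted output, U4 stuck-at-0, U4 inverted output, U5 stuck-at-1, U5 inverted output, U7 stuck-at-0, U7 inverted output.
Test 3 (x1=0, x2=0, x3=1, x4=1, x5=1): fault-free U1=0, U2=1, U3=0, U4=1, U5=0, U6=0, U7=0, U8=0, U9=0, U10=1 → 1; observed 1. Eliminates U10 inverted output.
Only U10 stuck-at-1 is consistent with every test.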